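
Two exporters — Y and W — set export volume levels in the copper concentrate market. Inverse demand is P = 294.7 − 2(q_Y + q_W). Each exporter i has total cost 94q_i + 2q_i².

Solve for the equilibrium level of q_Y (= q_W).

20.07

Exporter Y's profit: π = q_Y(294.7 − 2(q_Y + q_W)) − 94q_Y − 2q_Y².
∂π/∂q_Y = 200.7 − 8q_Y − 2q_W = 0, so q_Y = 25.0875 − 0.25q_W.
Setting q_Y = q_W in the reaction function: q_Y = 25.0875 − 0.25q_Y, so q_Y = 25.0875 / 1.25 = 20.07.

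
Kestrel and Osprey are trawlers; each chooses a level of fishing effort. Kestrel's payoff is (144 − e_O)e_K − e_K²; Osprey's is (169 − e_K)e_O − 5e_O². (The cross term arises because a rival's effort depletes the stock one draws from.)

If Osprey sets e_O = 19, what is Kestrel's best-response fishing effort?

62.5

Expanding Kestrel's payoff: 144e_K − e_Oe_K − e_K².
∂π/∂e_K = 144 − e_O − 2e_K = 0, so e_K = 72 − 0.5e_O.
At e_O = 19: e_K = 72 − 0.5·19 = 62.5.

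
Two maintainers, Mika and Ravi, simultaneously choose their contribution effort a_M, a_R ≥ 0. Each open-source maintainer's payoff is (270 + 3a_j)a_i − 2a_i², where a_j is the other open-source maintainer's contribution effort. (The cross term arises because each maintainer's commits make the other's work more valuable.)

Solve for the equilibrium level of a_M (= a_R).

270

Mika's payoff is (270 + 3a_R)a_M − 2a_M².
∂π/∂a_M = 270 + 3a_R − 4a_M = 0, so a_M = 67.5 + 0.75a_R.
Setting a_M = a_R in the reaction function: a_M = 67.5 + 0.75a_M, so a_M = 67.5 / 0.25 = 270.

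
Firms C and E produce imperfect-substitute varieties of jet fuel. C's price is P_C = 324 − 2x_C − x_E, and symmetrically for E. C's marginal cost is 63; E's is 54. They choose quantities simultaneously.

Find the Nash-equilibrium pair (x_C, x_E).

Firm C's profit: π = x_C(324 − 2x_C − x_E) − 63x_C.
∂π/∂x_C = 261 − 4x_C − x_E = 0 ⇒ x_C = 65.25 − 0.25x_E.
Similarly x_E = 67.5 − 0.25x_C.
Solving the two reaction functions simultaneously: (1 − (−0.25)(−0.25))x_C = 65.25 − 0.25·67.5, so 0.9375x_C = 48.375 and x_C = 51.6.
Then x_E = 67.5 − 0.25·51.6 = 54.6.

51.6, 54.6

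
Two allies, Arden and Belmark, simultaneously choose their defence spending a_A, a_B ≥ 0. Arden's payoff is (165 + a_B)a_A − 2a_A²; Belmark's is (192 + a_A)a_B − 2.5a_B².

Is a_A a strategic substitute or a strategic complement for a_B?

Expanding Arden's payoff: 165a_A + a_Ba_A − 2a_A².
∂π/∂a_A = 165 + a_B − 4a_A = 0, so a_A = 41.25 + 0.25a_B.
The best-response slope da_A/da_B = 0.25 > 0: the reaction function is upward-sloping, so the choices are strategic complements.

strategic complements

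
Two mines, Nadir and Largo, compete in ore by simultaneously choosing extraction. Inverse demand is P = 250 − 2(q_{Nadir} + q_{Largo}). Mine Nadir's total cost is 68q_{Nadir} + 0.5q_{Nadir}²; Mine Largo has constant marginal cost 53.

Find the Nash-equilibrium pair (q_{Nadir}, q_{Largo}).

Mine Nadir's profit: π = q_{Nadir}(250 − 2(q_{Nadir} + q_{Largo})) − 68q_{Nadir} − 0.5q_{Nadir}².
∂π/∂q_{Nadir} = 182 − 5q_{Nadir} − 2q_{Largo} = 0, so q_{Nadir} = 36.4 − 0.4q_{Largo}.
For Largo: ∂π/∂q_{Largo} = 197 − 4q_{Largo} − 2q_{Nadir} = 0 ⇒ q_{Largo} = 49.25 − 0.5q_{Nadir}.
Plugging q_{Largo} into Nadir's best response: q_{Nadir} = 36.4 − 0.4(49.25 − 0.5q_{Nadir}) ⇒ 0.8q_{Nadir} = 16.7, so q_{Nadir} = 20.875.
Then q_{Largo} = 49.25 − 0.5·20.875 = 38.8125.

20.875, 38.8125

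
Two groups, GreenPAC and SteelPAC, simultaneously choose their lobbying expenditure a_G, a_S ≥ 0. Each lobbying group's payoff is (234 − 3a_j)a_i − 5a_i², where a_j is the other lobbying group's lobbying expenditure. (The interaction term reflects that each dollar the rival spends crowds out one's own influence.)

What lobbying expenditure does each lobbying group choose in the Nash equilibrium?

18

GreenPAC's payoff is (234 − 3a_S)a_G − 5a_G².
∂π/∂a_G = 234 − 3a_S − 10a_G = 0, so a_G = 23.4 − 0.3a_S.
The game is symmetric, so in equilibrium a_S = a_G: the reaction function gives 1.3a_G = 23.4, hence a_G = 18.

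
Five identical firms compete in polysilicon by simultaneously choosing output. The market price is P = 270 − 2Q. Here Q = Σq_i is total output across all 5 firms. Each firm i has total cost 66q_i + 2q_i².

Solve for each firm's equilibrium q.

A representative firm's profit is π_i = q_i(270 − 2Q) − 66q_i − 2q_i², with Q = q_i + Σ_{j≠i} q_j.
First-order condition: 204 − 8q_i − 2Σ_{j≠i} q_j = 0.
With identical firms, set every q_j = q: then 204 − 8q − 8q = 0, i.e. q = 204/16 = 12.75.

12.75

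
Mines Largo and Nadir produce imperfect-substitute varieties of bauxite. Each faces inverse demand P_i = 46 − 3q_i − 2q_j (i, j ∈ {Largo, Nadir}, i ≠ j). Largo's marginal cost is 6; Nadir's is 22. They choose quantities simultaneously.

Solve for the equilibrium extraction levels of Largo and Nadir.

6, 2

Mine Largo's profit: π = q_{Largo}(46 − 3q_{Largo} − 2q_{Nadir}) − 6q_{Largo}.
∂π/∂q_{Largo} = 40 − 6q_{Largo} − 2q_{Nadir} = 0 ⇒ q_{Largo} = 20/3 − (1/3)q_{Nadir}.
Similarly q_{Nadir} = 4 − (1/3)q_{Largo}.
Solving the two reaction functions simultaneously: (1 − (−1/3)(−1/3))q_{Largo} = 20/3 − (1/3)·4, so (8/9)q_{Largo} = 16/3 and q_{Largo} = 6.
Then q_{Nadir} = 4 − (1/3)·6 = 2.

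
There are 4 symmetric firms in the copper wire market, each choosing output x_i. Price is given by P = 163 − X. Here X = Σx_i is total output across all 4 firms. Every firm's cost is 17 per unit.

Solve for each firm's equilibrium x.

29.2

A representative firm's profit is π_i = x_i(163 − X) − 17x_i, with X = x_i + Σ_{j≠i} x_j.
First-order condition: 146 − 2x_i − Σ_{j≠i} x_j = 0.
With identical firms, set every x_j = x: then 146 − 2x − 3x = 0, i.e. x = 146/5 = 29.2.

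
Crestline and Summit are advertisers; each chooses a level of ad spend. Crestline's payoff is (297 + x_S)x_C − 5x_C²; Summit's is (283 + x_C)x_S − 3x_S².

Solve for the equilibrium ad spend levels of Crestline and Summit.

35, 53

Expanding Crestline's payoff: 297x_C + x_Sx_C − 5x_C².
∂π/∂x_C = 297 + x_S − 10x_C = 0, so x_C = 29.7 + 0.1x_S.
Likewise for Summit: x_S = 283/6 + (1/6)x_C.
Substituting the second reaction function into the first: x_C = 29.7 + 0.1(283/6 + (1/6)x_C), which gives (59/60)x_C = 413/12 ⇒ x_C = 35.
Then x_S = 283/6 + (1/6)·35 = 53.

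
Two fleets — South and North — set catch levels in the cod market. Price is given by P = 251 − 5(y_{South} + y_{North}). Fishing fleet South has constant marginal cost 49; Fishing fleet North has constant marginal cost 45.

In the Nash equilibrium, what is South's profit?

Fishing fleet South's profit: π = y_{South}(251 − 5(y_{South} + y_{North})) − 49y_{South}.
∂π/∂y_{South} = 202 − 10y_{South} − 5y_{North} = 0, so y_{South} = 20.2 − 0.5y_{North}.
By the same steps for North: y_{North} = 20.6 − 0.5y_{South}.
Solving the two reaction functions simultaneously: (1 − (−0.5)(−0.5))y_{South} = 20.2 − 0.5·20.6, so 0.75y_{South} = 9.9 and y_{South} = 13.2.
Then y_{North} = 20.6 − 0.5·13.2 = 14.
Price P = 251 − 5·27.2 = 115.
South's profit: (115 − 49)·13.2 = 871.2.

871.2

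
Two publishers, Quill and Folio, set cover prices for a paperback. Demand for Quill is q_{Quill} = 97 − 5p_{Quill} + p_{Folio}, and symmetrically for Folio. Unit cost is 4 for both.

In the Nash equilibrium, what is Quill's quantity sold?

Quill's profit: π = (p_{Quill} − 4)(97 − 5p_{Quill} + p_{Folio}).
∂π/∂p_{Quill} = 117 − 10p_{Quill} + p_{Folio} = 0 ⇒ p_{Quill} = 11.7 + 0.1p_{Folio}.
The game is symmetric, so in equilibrium p_{Folio} = p_{Quill}: the reaction function gives 0.9p_{Quill} = 11.7, hence p_{Quill} = 13.
q_{Quill} = 97 − 5·13 + 13 = 45.

45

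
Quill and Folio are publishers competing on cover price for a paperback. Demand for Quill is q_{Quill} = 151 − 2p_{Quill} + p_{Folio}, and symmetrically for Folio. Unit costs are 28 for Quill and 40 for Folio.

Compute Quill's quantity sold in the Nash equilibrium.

85.2

Quill's profit: π = (p_{Quill} − 28)(151 − 2p_{Quill} + p_{Folio}).
∂π/∂p_{Quill} = 207 − 4p_{Quill} + p_{Folio} = 0 ⇒ p_{Quill} = 51.75 + 0.25p_{Folio}.
Similarly p_{Folio} = 57.75 + 0.25p_{Quill}.
Solving the two reaction functions simultaneously: (1 − (0.25)(0.25))p_{Quill} = 51.75 + 0.25·57.75, so 0.9375p_{Quill} = 66.1875 and p_{Quill} = 70.6.
Then p_{Folio} = 57.75 + 0.25·70.6 = 75.4.
q_{Quill} = 151 − 2·70.6 + 75.4 = 85.2.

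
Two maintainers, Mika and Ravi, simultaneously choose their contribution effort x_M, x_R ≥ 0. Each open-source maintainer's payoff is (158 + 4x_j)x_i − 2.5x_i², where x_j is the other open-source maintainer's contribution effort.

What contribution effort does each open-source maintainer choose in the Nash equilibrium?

Mika's payoff is (158 + 4x_R)x_M − 2.5x_M².
∂π/∂x_M = 158 + 4x_R − 5x_M = 0, so x_M = 31.6 + 0.8x_R.
Setting x_M = x_R in the reaction function: x_M = 31.6 + 0.8x_M, so x_M = 31.6 / 0.2 = 158.

158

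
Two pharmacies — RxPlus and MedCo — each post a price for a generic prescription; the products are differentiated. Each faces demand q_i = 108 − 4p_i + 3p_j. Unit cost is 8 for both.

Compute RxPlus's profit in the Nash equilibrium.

1600

RxPlus's profit: π = (p_{RxPlus} − 8)(108 − 4p_{RxPlus} + 3p_{MedCo}).
∂π/∂p_{RxPlus} = 140 − 8p_{RxPlus} + 3p_{MedCo} = 0 ⇒ p_{RxPlus} = 17.5 + 0.375p_{MedCo}.
By symmetry p_{MedCo} = p_{RxPlus}; substituting into the reaction function, 0.625p_{RxPlus} = 17.5 and p_{RxPlus} = 28.
q_{RxPlus} = 108 − 4·28 + 3·28 = 80.
Profit = (28 − 8)·80 = 1600.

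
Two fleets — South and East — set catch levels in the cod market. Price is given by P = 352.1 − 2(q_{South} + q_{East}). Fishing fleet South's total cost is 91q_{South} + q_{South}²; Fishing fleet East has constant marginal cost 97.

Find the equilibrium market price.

Fishing fleet South's profit: π = q_{South}(352.1 − 2(q_{South} + q_{East})) − 91q_{South} − q_{South}².
∂π/∂q_{South} = 261.1 − 6q_{South} − 2q_{East} = 0, so q_{South} = 2611/60 − (1/3)q_{East}.
For East: ∂π/∂q_{East} = 255.1 − 4q_{East} − 2q_{South} = 0 ⇒ q_{East} = 63.775 − 0.5q_{South}.
Plugging q_{East} into South's best response: q_{South} = 2611/60 − (1/3)(63.775 − 0.5q_{South}) ⇒ (5/6)q_{South} = 2671/120, so q_{South} = 26.71.
Then q_{East} = 63.775 − 0.5·26.71 = 50.42.
Equilibrium price: P = 352.1 − 2·77.13 = 197.84.

197.84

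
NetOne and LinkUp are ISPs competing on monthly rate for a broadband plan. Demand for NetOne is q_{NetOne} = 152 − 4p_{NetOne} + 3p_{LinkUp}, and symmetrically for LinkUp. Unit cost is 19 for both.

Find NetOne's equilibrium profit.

NetOne's profit: π = (p_{NetOne} − 19)(152 − 4p_{NetOne} + 3p_{LinkUp}).
∂π/∂p_{NetOne} = 228 − 8p_{NetOne} + 3p_{LinkUp} = 0 ⇒ p_{NetOne} = 28.5 + 0.375p_{LinkUp}.
By symmetry p_{LinkUp} = p_{NetOne}; substituting into the reaction function, 0.625p_{NetOne} = 28.5 and p_{NetOne} = 45.6.
q_{NetOne} = 152 − 4·45.6 + 3·45.6 = 106.4.
Profit = (45.6 − 19)·106.4 = 2830.24.

2830.24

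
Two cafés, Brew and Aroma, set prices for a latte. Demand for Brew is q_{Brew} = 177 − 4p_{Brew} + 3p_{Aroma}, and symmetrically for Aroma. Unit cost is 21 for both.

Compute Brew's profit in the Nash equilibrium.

3893.76

Brew's profit: π = (p_{Brew} − 21)(177 − 4p_{Brew} + 3p_{Aroma}).
∂π/∂p_{Brew} = 261 − 8p_{Brew} + 3p_{Aroma} = 0 ⇒ p_{Brew} = 32.625 + 0.375p_{Aroma}.
By symmetry p_{Aroma} = p_{Brew}; substituting into the reaction function, 0.625p_{Brew} = 32.625 and p_{Brew} = 52.2.
q_{Brew} = 177 − 4·52.2 + 3·52.2 = 124.8.
Profit = (52.2 − 21)·124.8 = 3893.76.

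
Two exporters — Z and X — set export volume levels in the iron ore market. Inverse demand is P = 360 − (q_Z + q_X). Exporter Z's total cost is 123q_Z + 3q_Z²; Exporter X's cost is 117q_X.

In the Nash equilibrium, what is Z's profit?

Exporter Z's profit: π = q_Z(360 − (q_Z + q_X)) − 123q_Z − 3q_Z².
∂π/∂q_Z = 237 − 8q_Z − q_X = 0, so q_Z = 29.625 − 0.125q_X.
For X: ∂π/∂q_X = 243 − 2q_X − q_Z = 0 ⇒ q_X = 121.5 − 0.5q_Z.
Solving the two reaction functions simultaneously: (1 − (−0.125)(−0.5))q_Z = 29.625 − 0.125·121.5, so 0.9375q_Z = 14.4375 and q_Z = 15.4.
Then q_X = 121.5 − 0.5·15.4 = 113.8.
Price P = 360 − 129.2 = 230.8.
Z's profit: (230.8 − 123)·15.4 − 3(15.4)² = 948.64.

948.64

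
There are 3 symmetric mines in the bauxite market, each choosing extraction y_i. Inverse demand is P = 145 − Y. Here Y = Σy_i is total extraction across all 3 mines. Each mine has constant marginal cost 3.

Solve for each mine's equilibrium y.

35.5

A representative mine's profit is π_i = y_i(145 − Y) − 3y_i, with Y = y_i + Σ_{j≠i} y_j.
First-order condition: 142 − 2y_i − Σ_{j≠i} y_j = 0.
Imposing symmetry (y_j = y for all j) turns Σ_{j≠i} y_j into 2y, so 142 = 4y and y = 35.5.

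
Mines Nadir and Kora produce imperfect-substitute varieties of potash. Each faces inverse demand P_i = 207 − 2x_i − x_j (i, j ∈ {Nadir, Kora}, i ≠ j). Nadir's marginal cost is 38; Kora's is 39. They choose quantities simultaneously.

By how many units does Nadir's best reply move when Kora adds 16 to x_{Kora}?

Mine Nadir's profit: π = x_{Nadir}(207 − 2x_{Nadir} − x_{Kora}) − 38x_{Nadir}.
∂π/∂x_{Nadir} = 169 − 4x_{Nadir} − x_{Kora} = 0 ⇒ x_{Nadir} = 42.25 − 0.25x_{Kora}.
The reaction-function slope is −0.25, so a 16-unit rise in x_{Kora} moves x_{Nadir} by −0.25 × 16 = −4. Nadir's best response falls — the actions are strategic substitutes.

-4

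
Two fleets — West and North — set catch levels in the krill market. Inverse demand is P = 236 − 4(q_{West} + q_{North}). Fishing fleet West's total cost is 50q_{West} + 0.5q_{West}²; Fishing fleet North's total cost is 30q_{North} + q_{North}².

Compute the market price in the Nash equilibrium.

Fishing fleet West's profit: π = q_{West}(236 − 4(q_{West} + q_{North})) − 50q_{West} − 0.5q_{West}².
∂π/∂q_{West} = 186 − 9q_{West} − 4q_{North} = 0, so q_{West} = 62/3 − (4/9)q_{North}.
For North: ∂π/∂q_{North} = 206 − 10q_{North} − 4q_{West} = 0 ⇒ q_{North} = 20.6 − 0.4q_{West}.
Solving the two reaction functions simultaneously: (1 − (−4/9)(−0.4))q_{West} = 62/3 − (4/9)·20.6, so (37/45)q_{West} = 518/45 and q_{West} = 14.
Then q_{North} = 20.6 − 0.4·14 = 15.
Equilibrium price: P = 236 − 4·29 = 120.

120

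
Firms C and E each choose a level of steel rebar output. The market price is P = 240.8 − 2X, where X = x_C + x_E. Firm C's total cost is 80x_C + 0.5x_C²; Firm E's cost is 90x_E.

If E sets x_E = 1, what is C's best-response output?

Firm C's profit: π = x_C(240.8 − 2(x_C + x_E)) − 80x_C − 0.5x_C².
∂π/∂x_C = 160.8 − 5x_C − 2x_E = 0, so x_C = 32.16 − 0.4x_E.
At x_E = 1: x_C = 32.16 − 0.4·1 = 31.76.

31.76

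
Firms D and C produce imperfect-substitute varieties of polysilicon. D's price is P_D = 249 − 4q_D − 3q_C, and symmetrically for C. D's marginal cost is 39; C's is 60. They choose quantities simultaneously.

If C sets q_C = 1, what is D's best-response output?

Firm D's profit: π = q_D(249 − 4q_D − 3q_C) − 39q_D.
∂π/∂q_D = 210 − 8q_D − 3q_C = 0 ⇒ q_D = 26.25 − 0.375q_C.
At q_C = 1: q_D = 26.25 − 0.375·1 = 25.875.

25.875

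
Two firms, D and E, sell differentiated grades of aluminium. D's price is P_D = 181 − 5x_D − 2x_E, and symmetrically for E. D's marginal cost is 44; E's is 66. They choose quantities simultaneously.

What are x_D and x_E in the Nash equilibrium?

Firm D's profit: π = x_D(181 − 5x_D − 2x_E) − 44x_D.
∂π/∂x_D = 137 − 10x_D − 2x_E = 0 ⇒ x_D = 13.7 − 0.2x_E.
Similarly x_E = 11.5 − 0.2x_D.
Plugging x_E into D's best response: x_D = 13.7 − 0.2(11.5 − 0.2x_D) ⇒ 0.96x_D = 11.4, so x_D = 11.875.
Then x_E = 11.5 − 0.2·11.875 = 9.125.

11.875, 9.125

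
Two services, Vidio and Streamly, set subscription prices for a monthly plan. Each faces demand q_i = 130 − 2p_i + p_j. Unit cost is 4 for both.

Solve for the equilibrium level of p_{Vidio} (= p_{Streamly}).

46

Vidio's profit: π = (p_{Vidio} − 4)(130 − 2p_{Vidio} + p_{Streamly}).
∂π/∂p_{Vidio} = 138 − 4p_{Vidio} + p_{Streamly} = 0 ⇒ p_{Vidio} = 34.5 + 0.25p_{Streamly}.
The game is symmetric, so in equilibrium p_{Streamly} = p_{Vidio}: the reaction function gives 0.75p_{Vidio} = 34.5, hence p_{Vidio} = 46.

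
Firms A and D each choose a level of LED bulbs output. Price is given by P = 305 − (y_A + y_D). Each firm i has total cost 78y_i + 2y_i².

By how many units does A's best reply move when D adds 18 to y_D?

-3

Firm A's profit: π = y_A(305 − (y_A + y_D)) − 78y_A − 2y_A².
∂π/∂y_A = 227 − 6y_A − y_D = 0, so y_A = 227/6 − (1/6)y_D.
The reaction-function slope is −1/6, so an 18-unit rise in y_D moves y_A by −1/6 × 18 = −3. A's best response falls — the actions are strategic substitutes.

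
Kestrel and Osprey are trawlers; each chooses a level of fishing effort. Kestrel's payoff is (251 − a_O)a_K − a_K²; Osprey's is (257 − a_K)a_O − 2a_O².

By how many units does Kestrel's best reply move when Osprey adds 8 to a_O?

-4

Expanding Kestrel's payoff: 251a_K − a_Oa_K − a_K².
∂π/∂a_K = 251 − a_O − 2a_K = 0, so a_K = 125.5 − 0.5a_O.
The reaction-function slope is −0.5, so an 8-unit rise in a_O moves a_K by −0.5 × 8 = −4. Kestrel's best response falls — the actions are strategic substitutes.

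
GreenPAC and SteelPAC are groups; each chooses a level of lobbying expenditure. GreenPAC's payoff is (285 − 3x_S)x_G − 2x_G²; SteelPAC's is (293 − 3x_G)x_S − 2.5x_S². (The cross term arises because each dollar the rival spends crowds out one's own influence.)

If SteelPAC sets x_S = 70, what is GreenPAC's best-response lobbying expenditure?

Expanding GreenPAC's payoff: 285x_G − 3x_Sx_G − 2x_G².
∂π/∂x_G = 285 − 3x_S − 4x_G = 0, so x_G = 71.25 − 0.75x_S.
At x_S = 70: x_G = 71.25 − 0.75·70 = 18.75.

18.75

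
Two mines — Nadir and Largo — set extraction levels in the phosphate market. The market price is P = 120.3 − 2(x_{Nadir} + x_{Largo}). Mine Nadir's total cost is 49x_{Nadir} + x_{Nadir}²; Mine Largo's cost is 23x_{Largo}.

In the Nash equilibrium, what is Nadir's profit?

Mine Nadir's profit: π = x_{Nadir}(120.3 − 2(x_{Nadir} + x_{Largo})) − 49x_{Nadir} − x_{Nadir}².
∂π/∂x_{Nadir} = 71.3 − 6x_{Nadir} − 2x_{Largo} = 0, so x_{Nadir} = 713/60 − (1/3)x_{Largo}.
For Largo: ∂π/∂x_{Largo} = 97.3 − 4x_{Largo} − 2x_{Nadir} = 0 ⇒ x_{Largo} = 24.325 − 0.5x_{Nadir}.
Plugging x_{Largo} into Nadir's best response: x_{Nadir} = 713/60 − (1/3)(24.325 − 0.5x_{Nadir}) ⇒ (5/6)x_{Nadir} = 3.775, so x_{Nadir} = 4.53.
Then x_{Largo} = 24.325 − 0.5·4.53 = 22.06.
Price P = 120.3 − 2·26.59 = 67.12.
Nadir's profit: (67.12 − 49)·4.53 − (4.53)² = 61.5627.

61.5627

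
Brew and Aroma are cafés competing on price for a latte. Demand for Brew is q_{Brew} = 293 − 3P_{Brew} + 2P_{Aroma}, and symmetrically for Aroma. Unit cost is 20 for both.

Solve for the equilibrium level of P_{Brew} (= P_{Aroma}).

Brew's profit: π = (P_{Brew} − 20)(293 − 3P_{Brew} + 2P_{Aroma}).
∂π/∂P_{Brew} = 353 − 6P_{Brew} + 2P_{Aroma} = 0 ⇒ P_{Brew} = 353/6 + (1/3)P_{Aroma}.
By symmetry P_{Aroma} = P_{Brew}; substituting into the reaction function, (2/3)P_{Brew} = 353/6 and P_{Brew} = 88.25.

88.25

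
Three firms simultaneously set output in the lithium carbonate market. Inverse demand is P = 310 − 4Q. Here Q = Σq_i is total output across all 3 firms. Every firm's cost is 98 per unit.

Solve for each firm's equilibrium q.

A representative firm's profit is π_i = q_i(310 − 4Q) − 98q_i, with Q = q_i + Σ_{j≠i} q_j.
First-order condition: 212 − 8q_i − 4Σ_{j≠i} q_j = 0.
In a symmetric equilibrium every firm chooses the same q, so Σ_{j≠i} q_j = 2q. The condition becomes 212 − 16q = 0, giving q = 212/16 = 13.25.

13.25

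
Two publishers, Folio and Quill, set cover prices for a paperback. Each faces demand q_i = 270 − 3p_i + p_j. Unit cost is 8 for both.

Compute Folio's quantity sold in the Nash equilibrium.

152.4

Folio's profit: π = (p_{Folio} − 8)(270 − 3p_{Folio} + p_{Quill}).
∂π/∂p_{Folio} = 294 − 6p_{Folio} + p_{Quill} = 0 ⇒ p_{Folio} = 49 + (1/6)p_{Quill}.
Setting p_{Folio} = p_{Quill} in the reaction function: p_{Folio} = 49 + (1/6)p_{Folio}, so p_{Folio} = 49 / (5/6) = 58.8.
q_{Folio} = 270 − 3·58.8 + 58.8 = 152.4.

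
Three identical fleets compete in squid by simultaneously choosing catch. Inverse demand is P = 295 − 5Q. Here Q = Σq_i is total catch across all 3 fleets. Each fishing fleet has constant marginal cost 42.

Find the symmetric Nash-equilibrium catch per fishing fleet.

12.65

A representative fishing fleet's profit is π_i = q_i(295 − 5Q) − 42q_i, with Q = q_i + Σ_{j≠i} q_j.
First-order condition: 253 − 10q_i − 5Σ_{j≠i} q_j = 0.
Imposing symmetry (q_j = q for all j) turns Σ_{j≠i} q_j into 2q, so 253 = 20q and q = 12.65.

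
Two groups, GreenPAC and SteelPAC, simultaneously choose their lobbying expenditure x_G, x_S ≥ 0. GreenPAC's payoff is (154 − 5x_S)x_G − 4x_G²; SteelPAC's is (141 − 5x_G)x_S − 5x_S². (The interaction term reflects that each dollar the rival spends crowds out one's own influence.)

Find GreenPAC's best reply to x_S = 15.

9.875

Expanding GreenPAC's payoff: 154x_G − 5x_Sx_G − 4x_G².
∂π/∂x_G = 154 − 5x_S − 8x_G = 0, so x_G = 19.25 − 0.625x_S.
At x_S = 15: x_G = 19.25 − 0.625·15 = 9.875.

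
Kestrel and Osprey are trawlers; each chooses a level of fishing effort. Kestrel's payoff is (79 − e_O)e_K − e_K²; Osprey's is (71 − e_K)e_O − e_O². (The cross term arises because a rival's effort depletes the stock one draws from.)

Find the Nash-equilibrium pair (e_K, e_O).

Expanding Kestrel's payoff: 79e_K − e_Oe_K − e_K².
∂π/∂e_K = 79 − e_O − 2e_K = 0, so e_K = 39.5 − 0.5e_O.
Likewise for Osprey: e_O = 35.5 − 0.5e_K.
Plugging e_O into Kestrel's best response: e_K = 39.5 − 0.5(35.5 − 0.5e_K) ⇒ 0.75e_K = 21.75, so e_K = 29.
Then e_O = 35.5 − 0.5·29 = 21.

29, 21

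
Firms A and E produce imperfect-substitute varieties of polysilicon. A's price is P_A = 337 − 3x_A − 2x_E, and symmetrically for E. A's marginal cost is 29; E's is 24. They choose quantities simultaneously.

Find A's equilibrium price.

143.5625

Firm A's profit: π = x_A(337 − 3x_A − 2x_E) − 29x_A.
∂π/∂x_A = 308 − 6x_A − 2x_E = 0 ⇒ x_A = 154/3 − (1/3)x_E.
Similarly x_E = 313/6 − (1/3)x_A.
Plugging x_E into A's best response: x_A = 154/3 − (1/3)(313/6 − (1/3)x_A) ⇒ (8/9)x_A = 611/18, so x_A = 38.1875.
Then x_E = 313/6 − (1/3)·38.1875 = 39.4375.
P_A = 337 − 3·38.1875 − 2·39.4375 = 143.5625.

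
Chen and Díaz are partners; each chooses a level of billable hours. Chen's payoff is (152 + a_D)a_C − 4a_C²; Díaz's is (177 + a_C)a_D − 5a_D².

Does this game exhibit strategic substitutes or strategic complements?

Expanding Chen's payoff: 152a_C + a_Da_C − 4a_C².
∂π/∂a_C = 152 + a_D − 8a_C = 0, so a_C = 19 + 0.125a_D.
The best-response slope da_C/da_D = 0.125 > 0: the reaction function is upward-sloping, so the choices are strategic complements.

strategic complements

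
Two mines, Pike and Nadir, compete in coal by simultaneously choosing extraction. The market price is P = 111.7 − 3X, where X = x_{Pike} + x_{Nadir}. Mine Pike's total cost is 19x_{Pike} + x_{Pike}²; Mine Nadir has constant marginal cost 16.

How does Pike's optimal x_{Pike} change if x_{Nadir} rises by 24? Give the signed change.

-9

Mine Pike's profit: π = x_{Pike}(111.7 − 3(x_{Pike} + x_{Nadir})) − 19x_{Pike} − x_{Pike}².
∂π/∂x_{Pike} = 92.7 − 8x_{Pike} − 3x_{Nadir} = 0, so x_{Pike} = 11.5875 − 0.375x_{Nadir}.
The reaction-function slope is −0.375, so a 24-unit rise in x_{Nadir} moves x_{Pike} by −0.375 × 24 = −9. Pike's best response falls — the actions are strategic substitutes.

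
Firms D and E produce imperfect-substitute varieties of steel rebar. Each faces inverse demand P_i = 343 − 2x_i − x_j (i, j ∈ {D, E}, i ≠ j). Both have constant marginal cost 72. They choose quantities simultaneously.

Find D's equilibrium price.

Firm D's profit: π = x_D(343 − 2x_D − x_E) − 72x_D.
∂π/∂x_D = 271 − 4x_D − x_E = 0 ⇒ x_D = 67.75 − 0.25x_E.
The game is symmetric, so in equilibrium x_E = x_D: the reaction function gives 1.25x_D = 67.75, hence x_D = 54.2.
P_D = 343 − 2·54.2 − 54.2 = 180.4.

180.4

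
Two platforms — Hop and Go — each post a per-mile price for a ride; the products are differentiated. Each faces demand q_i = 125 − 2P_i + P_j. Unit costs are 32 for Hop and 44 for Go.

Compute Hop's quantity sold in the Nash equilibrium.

65.2

Hop's profit: π = (P_{Hop} − 32)(125 − 2P_{Hop} + P_{Go}).
∂π/∂P_{Hop} = 189 − 4P_{Hop} + P_{Go} = 0 ⇒ P_{Hop} = 47.25 + 0.25P_{Go}.
Similarly P_{Go} = 53.25 + 0.25P_{Hop}.
Plugging P_{Go} into Hop's best response: P_{Hop} = 47.25 + 0.25(53.25 + 0.25P_{Hop}) ⇒ 0.9375P_{Hop} = 60.5625, so P_{Hop} = 64.6.
Then P_{Go} = 53.25 + 0.25·64.6 = 69.4.
q_{Hop} = 125 − 2·64.6 + 69.4 = 65.2.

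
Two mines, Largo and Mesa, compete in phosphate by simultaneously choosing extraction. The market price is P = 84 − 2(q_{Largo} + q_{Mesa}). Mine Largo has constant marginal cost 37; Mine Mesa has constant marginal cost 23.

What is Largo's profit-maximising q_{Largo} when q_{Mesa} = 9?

7.25

Mine Largo's profit: π = q_{Largo}(84 − 2(q_{Largo} + q_{Mesa})) − 37q_{Largo}.
∂π/∂q_{Largo} = 47 − 4q_{Largo} − 2q_{Mesa} = 0, so q_{Largo} = 11.75 − 0.5q_{Mesa}.
At q_{Mesa} = 9: q_{Largo} = 11.75 − 0.5·9 = 7.25.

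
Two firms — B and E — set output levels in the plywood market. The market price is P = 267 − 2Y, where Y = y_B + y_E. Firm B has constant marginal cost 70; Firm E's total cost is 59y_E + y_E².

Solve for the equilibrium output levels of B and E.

38.3, 21.9

Firm B's profit: π = y_B(267 − 2(y_B + y_E)) − 70y_B.
∂π/∂y_B = 197 − 4y_B − 2y_E = 0, so y_B = 49.25 − 0.5y_E.
For E: ∂π/∂y_E = 208 − 6y_E − 2y_B = 0 ⇒ y_E = 104/3 − (1/3)y_B.
Solving the two reaction functions simultaneously: (1 − (−0.5)(−1/3))y_B = 49.25 − 0.5·(104/3), so (5/6)y_B = 383/12 and y_B = 38.3.
Then y_E = 104/3 − (1/3)·38.3 = 21.9.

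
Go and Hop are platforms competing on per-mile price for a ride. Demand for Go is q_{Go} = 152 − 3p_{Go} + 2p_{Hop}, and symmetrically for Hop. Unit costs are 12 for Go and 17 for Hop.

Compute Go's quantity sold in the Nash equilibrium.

Go's profit: π = (p_{Go} − 12)(152 − 3p_{Go} + 2p_{Hop}).
∂π/∂p_{Go} = 188 − 6p_{Go} + 2p_{Hop} = 0 ⇒ p_{Go} = 94/3 + (1/3)p_{Hop}.
Similarly p_{Hop} = 203/6 + (1/3)p_{Go}.
Plugging p_{Hop} into Go's best response: p_{Go} = 94/3 + (1/3)(203/6 + (1/3)p_{Go}) ⇒ (8/9)p_{Go} = 767/18, so p_{Go} = 47.9375.
Then p_{Hop} = 203/6 + (1/3)·47.9375 = 49.8125.
q_{Go} = 152 − 3·47.9375 + 2·49.8125 = 107.8125.

107.8125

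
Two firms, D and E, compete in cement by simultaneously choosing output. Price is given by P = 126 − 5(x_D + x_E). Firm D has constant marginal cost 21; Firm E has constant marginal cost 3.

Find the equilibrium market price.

50

Firm D's profit: π = x_D(126 − 5(x_D + x_E)) − 21x_D.
∂π/∂x_D = 105 − 10x_D − 5x_E = 0, so x_D = 10.5 − 0.5x_E.
By the same steps for E: x_E = 12.3 − 0.5x_D.
Solving the two reaction functions simultaneously: (1 − (−0.5)(−0.5))x_D = 10.5 − 0.5·12.3, so 0.75x_D = 4.35 and x_D = 5.8.
Then x_E = 12.3 − 0.5·5.8 = 9.4.
Equilibrium price: P = 126 − 5·15.2 = 50.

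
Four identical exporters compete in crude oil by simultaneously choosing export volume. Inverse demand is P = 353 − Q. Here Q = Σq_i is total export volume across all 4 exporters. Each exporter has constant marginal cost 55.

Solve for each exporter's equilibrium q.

A representative exporter's profit is π_i = q_i(353 − Q) − 55q_i, with Q = q_i + Σ_{j≠i} q_j.
First-order condition: 298 − 2q_i − Σ_{j≠i} q_j = 0.
In a symmetric equilibrium every exporter chooses the same q, so Σ_{j≠i} q_j = 3q. The condition becomes 298 − 5q = 0, giving q = 298/5 = 59.6.

59.6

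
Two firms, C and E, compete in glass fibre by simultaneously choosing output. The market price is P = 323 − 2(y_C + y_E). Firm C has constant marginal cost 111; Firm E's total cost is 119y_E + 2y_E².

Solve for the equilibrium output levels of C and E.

Firm C's profit: π = y_C(323 − 2(y_C + y_E)) − 111y_C.
∂π/∂y_C = 212 − 4y_C − 2y_E = 0, so y_C = 53 − 0.5y_E.
For E: ∂π/∂y_E = 204 − 8y_E − 2y_C = 0 ⇒ y_E = 25.5 − 0.25y_C.
Solving the two reaction functions simultaneously: (1 − (−0.5)(−0.25))y_C = 53 − 0.5·25.5, so 0.875y_C = 40.25 and y_C = 46.
Then y_E = 25.5 − 0.25·46 = 14.

46, 14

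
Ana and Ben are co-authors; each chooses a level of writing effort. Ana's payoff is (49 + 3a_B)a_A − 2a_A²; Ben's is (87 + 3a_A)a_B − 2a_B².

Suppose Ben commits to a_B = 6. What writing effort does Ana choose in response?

Expanding Ana's payoff: 49a_A + 3a_Ba_A − 2a_A².
∂π/∂a_A = 49 + 3a_B − 4a_A = 0, so a_A = 12.25 + 0.75a_B.
At a_B = 6: a_A = 12.25 + 0.75·6 = 16.75.

16.75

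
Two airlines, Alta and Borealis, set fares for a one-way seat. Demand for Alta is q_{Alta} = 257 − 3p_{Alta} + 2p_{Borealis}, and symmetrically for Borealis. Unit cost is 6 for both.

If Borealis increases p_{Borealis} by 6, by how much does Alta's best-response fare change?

2

Alta's profit: π = (p_{Alta} − 6)(257 − 3p_{Alta} + 2p_{Borealis}).
∂π/∂p_{Alta} = 275 − 6p_{Alta} + 2p_{Borealis} = 0 ⇒ p_{Alta} = 275/6 + (1/3)p_{Borealis}.
The reaction-function slope is 1/3, so a 6-unit rise in p_{Borealis} moves p_{Alta} by 1/3 × 6 = 2. Alta's best response rises — the actions are strategic complements.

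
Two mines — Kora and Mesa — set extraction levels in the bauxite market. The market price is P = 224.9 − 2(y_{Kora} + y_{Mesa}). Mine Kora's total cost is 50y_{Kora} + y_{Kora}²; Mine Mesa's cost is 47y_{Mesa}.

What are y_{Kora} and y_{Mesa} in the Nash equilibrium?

Mine Kora's profit: π = y_{Kora}(224.9 − 2(y_{Kora} + y_{Mesa})) − 50y_{Kora} − y_{Kora}².
∂π/∂y_{Kora} = 174.9 − 6y_{Kora} − 2y_{Mesa} = 0, so y_{Kora} = 29.15 − (1/3)y_{Mesa}.
For Mesa: ∂π/∂y_{Mesa} = 177.9 − 4y_{Mesa} − 2y_{Kora} = 0 ⇒ y_{Mesa} = 44.475 − 0.5y_{Kora}.
Plugging y_{Mesa} into Kora's best response: y_{Kora} = 29.15 − (1/3)(44.475 − 0.5y_{Kora}) ⇒ (5/6)y_{Kora} = 14.325, so y_{Kora} = 17.19.
Then y_{Mesa} = 44.475 − 0.5·17.19 = 35.88.

17.19, 35.88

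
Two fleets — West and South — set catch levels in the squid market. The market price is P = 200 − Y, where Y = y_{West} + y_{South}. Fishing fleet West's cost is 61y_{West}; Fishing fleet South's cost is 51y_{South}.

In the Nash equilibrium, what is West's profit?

Fishing fleet West's profit: π = y_{West}(200 − (y_{West} + y_{South})) − 61y_{West}.
∂π/∂y_{West} = 139 − 2y_{West} − y_{South} = 0, so y_{West} = 69.5 − 0.5y_{South}.
By the same steps for South: y_{South} = 74.5 − 0.5y_{West}.
Substituting the second reaction function into the first: y_{West} = 69.5 − 0.5(74.5 − 0.5y_{West}), which gives 0.75y_{West} = 32.25 ⇒ y_{West} = 43.
Then y_{South} = 74.5 − 0.5·43 = 53.
Price P = 200 − 96 = 104.
West's profit: (104 − 61)·43 = 1849.

1849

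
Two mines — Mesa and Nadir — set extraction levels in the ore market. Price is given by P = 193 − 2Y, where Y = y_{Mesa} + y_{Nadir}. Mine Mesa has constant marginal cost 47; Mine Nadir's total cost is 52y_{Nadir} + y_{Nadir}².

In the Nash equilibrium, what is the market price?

Mine Mesa's profit: π = y_{Mesa}(193 − 2(y_{Mesa} + y_{Nadir})) − 47y_{Mesa}.
∂π/∂y_{Mesa} = 146 − 4y_{Mesa} − 2y_{Nadir} = 0, so y_{Mesa} = 36.5 − 0.5y_{Nadir}.
For Nadir: ∂π/∂y_{Nadir} = 141 − 6y_{Nadir} − 2y_{Mesa} = 0 ⇒ y_{Nadir} = 23.5 − (1/3)y_{Mesa}.
Solving the two reaction functions simultaneously: (1 − (−0.5)(−1/3))y_{Mesa} = 36.5 − 0.5·23.5, so (5/6)y_{Mesa} = 24.75 and y_{Mesa} = 29.7.
Then y_{Nadir} = 23.5 − (1/3)·29.7 = 13.6.
Equilibrium price: P = 193 − 2·43.3 = 106.4.

106.4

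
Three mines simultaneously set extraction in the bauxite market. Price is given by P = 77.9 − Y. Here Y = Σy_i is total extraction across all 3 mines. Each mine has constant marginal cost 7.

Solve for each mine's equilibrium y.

A representative mine's profit is π_i = y_i(77.9 − Y) − 7y_i, with Y = y_i + Σ_{j≠i} y_j.
First-order condition: 70.9 − 2y_i − Σ_{j≠i} y_j = 0.
With identical mines, set every y_j = y: then 70.9 − 2y − 2y = 0, i.e. y = 70.9/4 = 17.725.

17.725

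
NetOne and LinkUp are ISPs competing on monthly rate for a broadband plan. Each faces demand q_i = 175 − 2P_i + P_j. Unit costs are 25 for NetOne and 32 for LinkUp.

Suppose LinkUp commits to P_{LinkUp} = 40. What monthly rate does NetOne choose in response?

66.25

NetOne's profit: π = (P_{NetOne} − 25)(175 − 2P_{NetOne} + P_{LinkUp}).
∂π/∂P_{NetOne} = 225 − 4P_{NetOne} + P_{LinkUp} = 0 ⇒ P_{NetOne} = 56.25 + 0.25P_{LinkUp}.
At P_{LinkUp} = 40: P_{NetOne} = 56.25 + 0.25·40 = 66.25.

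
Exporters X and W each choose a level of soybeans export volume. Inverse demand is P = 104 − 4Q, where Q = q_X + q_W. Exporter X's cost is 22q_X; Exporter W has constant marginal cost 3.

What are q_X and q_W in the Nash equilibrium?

5.25, 10

Exporter X's profit: π = q_X(104 − 4(q_X + q_W)) − 22q_X.
∂π/∂q_X = 82 − 8q_X − 4q_W = 0, so q_X = 10.25 − 0.5q_W.
By the same steps for W: q_W = 12.625 − 0.5q_X.
Plugging q_W into X's best response: q_X = 10.25 − 0.5(12.625 − 0.5q_X) ⇒ 0.75q_X = 3.9375, so q_X = 5.25.
Then q_W = 12.625 − 0.5·5.25 = 10.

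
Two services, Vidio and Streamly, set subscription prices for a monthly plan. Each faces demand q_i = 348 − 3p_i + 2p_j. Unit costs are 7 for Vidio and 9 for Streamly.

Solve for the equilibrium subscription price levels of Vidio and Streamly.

Vidio's profit: π = (p_{Vidio} − 7)(348 − 3p_{Vidio} + 2p_{Streamly}).
∂π/∂p_{Vidio} = 369 − 6p_{Vidio} + 2p_{Streamly} = 0 ⇒ p_{Vidio} = 61.5 + (1/3)p_{Streamly}.
Similarly p_{Streamly} = 62.5 + (1/3)p_{Vidio}.
Plugging p_{Streamly} into Vidio's best response: p_{Vidio} = 61.5 + (1/3)(62.5 + (1/3)p_{Vidio}) ⇒ (8/9)p_{Vidio} = 247/3, so p_{Vidio} = 92.625.
Then p_{Streamly} = 62.5 + (1/3)·92.625 = 93.375.

92.625, 93.375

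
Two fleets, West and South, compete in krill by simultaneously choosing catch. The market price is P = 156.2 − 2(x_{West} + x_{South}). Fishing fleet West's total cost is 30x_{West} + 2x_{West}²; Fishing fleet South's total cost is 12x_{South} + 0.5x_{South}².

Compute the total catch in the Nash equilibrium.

34.55

Fishing fleet West's profit: π = x_{West}(156.2 − 2(x_{West} + x_{South})) − 30x_{West} − 2x_{West}².
∂π/∂x_{West} = 126.2 − 8x_{West} − 2x_{South} = 0, so x_{West} = 15.775 − 0.25x_{South}.
For South: ∂π/∂x_{South} = 144.2 − 5x_{South} − 2x_{West} = 0 ⇒ x_{South} = 28.84 − 0.4x_{West}.
Substituting the second reaction function into the first: x_{West} = 15.775 − 0.25(28.84 − 0.4x_{West}), which gives 0.9x_{West} = 8.565 ⇒ x_{West} = 571/60.
Then x_{South} = 28.84 − 0.4·(571/60) = 751/30.
Total catch: 571/60 + 751/30 = 34.55.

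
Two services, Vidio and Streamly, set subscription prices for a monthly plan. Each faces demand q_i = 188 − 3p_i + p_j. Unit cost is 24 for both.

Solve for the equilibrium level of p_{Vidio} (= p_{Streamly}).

Vidio's profit: π = (p_{Vidio} − 24)(188 − 3p_{Vidio} + p_{Streamly}).
∂π/∂p_{Vidio} = 260 − 6p_{Vidio} + p_{Streamly} = 0 ⇒ p_{Vidio} = 130/3 + (1/6)p_{Streamly}.
Setting p_{Vidio} = p_{Streamly} in the reaction function: p_{Vidio} = 130/3 + (1/6)p_{Vidio}, so p_{Vidio} = (130/3) / (5/6) = 52.

52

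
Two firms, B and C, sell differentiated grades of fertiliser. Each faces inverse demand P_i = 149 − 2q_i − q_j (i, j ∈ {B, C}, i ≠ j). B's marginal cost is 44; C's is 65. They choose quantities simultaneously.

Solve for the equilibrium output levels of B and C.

Firm B's profit: π = q_B(149 − 2q_B − q_C) − 44q_B.
∂π/∂q_B = 105 − 4q_B − q_C = 0 ⇒ q_B = 26.25 − 0.25q_C.
Similarly q_C = 21 − 0.25q_B.
Solving the two reaction functions simultaneously: (1 − (−0.25)(−0.25))q_B = 26.25 − 0.25·21, so 0.9375q_B = 21 and q_B = 22.4.
Then q_C = 21 − 0.25·22.4 = 15.4.

22.4, 15.4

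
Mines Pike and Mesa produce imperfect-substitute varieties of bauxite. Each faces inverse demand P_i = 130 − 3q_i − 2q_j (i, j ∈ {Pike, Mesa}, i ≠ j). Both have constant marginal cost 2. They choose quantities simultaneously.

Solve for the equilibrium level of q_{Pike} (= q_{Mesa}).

Mine Pike's profit: π = q_{Pike}(130 − 3q_{Pike} − 2q_{Mesa}) − 2q_{Pike}.
∂π/∂q_{Pike} = 128 − 6q_{Pike} − 2q_{Mesa} = 0 ⇒ q_{Pike} = 64/3 − (1/3)q_{Mesa}.
Setting q_{Pike} = q_{Mesa} in the reaction function: q_{Pike} = 64/3 − (1/3)q_{Pike}, so q_{Pike} = (64/3) / (4/3) = 16.

16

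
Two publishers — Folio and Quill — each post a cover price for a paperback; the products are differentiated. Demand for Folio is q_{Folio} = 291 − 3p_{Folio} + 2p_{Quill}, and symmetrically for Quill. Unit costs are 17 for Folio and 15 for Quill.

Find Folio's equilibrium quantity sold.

204.375

Folio's profit: π = (p_{Folio} − 17)(291 − 3p_{Folio} + 2p_{Quill}).
∂π/∂p_{Folio} = 342 − 6p_{Folio} + 2p_{Quill} = 0 ⇒ p_{Folio} = 57 + (1/3)p_{Quill}.
Similarly p_{Quill} = 56 + (1/3)p_{Folio}.
Plugging p_{Quill} into Folio's best response: p_{Folio} = 57 + (1/3)(56 + (1/3)p_{Folio}) ⇒ (8/9)p_{Folio} = 227/3, so p_{Folio} = 85.125.
Then p_{Quill} = 56 + (1/3)·85.125 = 84.375.
q_{Folio} = 291 − 3·85.125 + 2·84.375 = 204.375.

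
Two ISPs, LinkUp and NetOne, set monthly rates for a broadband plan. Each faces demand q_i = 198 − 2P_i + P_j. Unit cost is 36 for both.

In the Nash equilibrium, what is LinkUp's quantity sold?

108

LinkUp's profit: π = (P_{LinkUp} − 36)(198 − 2P_{LinkUp} + P_{NetOne}).
∂π/∂P_{LinkUp} = 270 − 4P_{LinkUp} + P_{NetOne} = 0 ⇒ P_{LinkUp} = 67.5 + 0.25P_{NetOne}.
By symmetry P_{NetOne} = P_{LinkUp}; substituting into the reaction function, 0.75P_{LinkUp} = 67.5 and P_{LinkUp} = 90.
q_{LinkUp} = 198 − 2·90 + 90 = 108.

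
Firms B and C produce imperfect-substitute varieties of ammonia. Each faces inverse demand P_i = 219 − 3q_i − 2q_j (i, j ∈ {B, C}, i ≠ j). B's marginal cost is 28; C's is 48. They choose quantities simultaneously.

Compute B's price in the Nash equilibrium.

Firm B's profit: π = q_B(219 − 3q_B − 2q_C) − 28q_B.
∂π/∂q_B = 191 − 6q_B − 2q_C = 0 ⇒ q_B = 191/6 − (1/3)q_C.
Similarly q_C = 28.5 − (1/3)q_B.
Solving the two reaction functions simultaneously: (1 − (−1/3)(−1/3))q_B = 191/6 − (1/3)·28.5, so (8/9)q_B = 67/3 and q_B = 25.125.
Then q_C = 28.5 − (1/3)·25.125 = 20.125.
P_B = 219 − 3·25.125 − 2·20.125 = 103.375.

103.375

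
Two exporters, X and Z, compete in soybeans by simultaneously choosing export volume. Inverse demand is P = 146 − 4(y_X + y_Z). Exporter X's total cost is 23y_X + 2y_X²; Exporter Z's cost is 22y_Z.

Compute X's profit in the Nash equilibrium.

Exporter X's profit: π = y_X(146 − 4(y_X + y_Z)) − 23y_X − 2y_X².
∂π/∂y_X = 123 − 12y_X − 4y_Z = 0, so y_X = 10.25 − (1/3)y_Z.
For Z: ∂π/∂y_Z = 124 − 8y_Z − 4y_X = 0 ⇒ y_Z = 15.5 − 0.5y_X.
Solving the two reaction functions simultaneously: (1 − (−1/3)(−0.5))y_X = 10.25 − (1/3)·15.5, so (5/6)y_X = 61/12 and y_X = 6.1.
Then y_Z = 15.5 − 0.5·6.1 = 12.45.
Price P = 146 − 4·18.55 = 71.8.
X's profit: (71.8 − 23)·6.1 − 2(6.1)² = 223.26.

223.26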